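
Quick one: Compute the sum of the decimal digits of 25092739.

37

2+5+0+9+2+7+3+9 = 37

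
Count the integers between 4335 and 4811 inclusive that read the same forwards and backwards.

4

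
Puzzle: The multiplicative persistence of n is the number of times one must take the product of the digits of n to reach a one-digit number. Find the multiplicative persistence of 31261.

3

31261 → 36 → 18 → 8 (3 steps)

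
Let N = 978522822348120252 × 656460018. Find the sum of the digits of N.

978522822348120252 × 656460018 = 642361109572057822894084536
Sum of its 27 digits: 117.

117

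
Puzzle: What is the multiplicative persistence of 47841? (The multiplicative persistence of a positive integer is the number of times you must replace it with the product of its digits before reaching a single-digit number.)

4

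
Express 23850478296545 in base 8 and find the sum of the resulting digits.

23850478296545 in base 8 is 533043722256741.
Digit sum: 5+3+3+0+4+3+7+2+2+2+5+6+7+4+1 = 54.

54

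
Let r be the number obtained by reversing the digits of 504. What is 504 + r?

Reverse of 504 is 405.
504 + 405 = 909

909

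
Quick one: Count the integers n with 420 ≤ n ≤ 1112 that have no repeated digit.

The integers in [420, 1112] that have no repeated digit: 420, 421, 423, 425, 426, 427, …, 1097, 1098.
472 qualify.

472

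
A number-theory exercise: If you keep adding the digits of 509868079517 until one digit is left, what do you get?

2

5+0+9+8+6+8+0+7+9+5+1+7 = 65
6+5 = 11
1+1 = 2
(Equivalently, 509868079517 mod 9 = 2.)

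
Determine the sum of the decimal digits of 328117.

3+2+8+1+1+7 = 22

22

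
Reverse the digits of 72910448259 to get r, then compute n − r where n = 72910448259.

Reverse of 72910448259 is 95284401927.
72910448259 − 95284401927 = -22373953668

-22373953668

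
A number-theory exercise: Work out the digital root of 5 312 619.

9

5+3+1+2+6+1+9 = 27
2+7 = 9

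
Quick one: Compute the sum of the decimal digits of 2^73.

110

2^73 = 9444732965739290427392
Sum of its 22 digits: 110.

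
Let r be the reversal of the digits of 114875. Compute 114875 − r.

-463536

Reverse of 114875 is 578411.
114875 − 578411 = -463536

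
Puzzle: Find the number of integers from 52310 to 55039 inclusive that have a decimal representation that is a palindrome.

27

The integers in [52310, 55039] that have a decimal representation that is a palindrome: 52325, 52425, 52525, 52625, 52725, 52825, …, 54845, 54945.
27 qualify.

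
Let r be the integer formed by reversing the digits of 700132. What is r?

Reversing 700132 gives 231007.

231007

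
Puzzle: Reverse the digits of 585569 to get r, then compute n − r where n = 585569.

-380016

Reverse of 585569 is 965585.
585569 − 965585 = -380016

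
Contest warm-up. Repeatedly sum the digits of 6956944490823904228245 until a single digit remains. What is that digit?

6

6+9+5+6+9+4+4+4+9+0+8+2+3+9+0+4+2+2+8+2+4+5 = 105
1+0+5 = 6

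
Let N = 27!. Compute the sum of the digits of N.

27! = 10888869450418352160768000000
Sum of its 29 digits: 108.

108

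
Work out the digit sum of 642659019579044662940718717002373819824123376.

6+4+2+6+5+9+0+1+9+5+7+9+0+4+4+6+6+2+9+4+0+7+1+8+7+1+7+0+0+2+3+7+3+8+1+9+8+2+4+1+2+3+3+7+6 = 198

198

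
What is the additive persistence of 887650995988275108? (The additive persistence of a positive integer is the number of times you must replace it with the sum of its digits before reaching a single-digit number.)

2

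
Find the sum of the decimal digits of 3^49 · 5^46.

252

3^49 · 5^46 = 34006480011415977968181749702125671319663524627685546875
Sum of its 56 digits: 252.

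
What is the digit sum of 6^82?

306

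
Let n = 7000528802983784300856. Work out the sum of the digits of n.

7+0+0+0+5+2+8+8+0+2+9+8+3+7+8+4+3+0+0+8+5+6 = 93

93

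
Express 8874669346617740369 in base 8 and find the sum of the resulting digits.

8874669346617740369 in base 8 is 754511214006014546121.
Digit sum: 7+5+4+5+1+1+2+1+4+0+0+6+0+1+4+5+4+6+1+2+1 = 60.

60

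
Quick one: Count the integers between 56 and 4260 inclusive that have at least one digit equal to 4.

1330

The integers in [56, 4260] that have at least one digit equal to 4: 64, 74, 84, 94, 104, 114, …, 4259, 4260.
1330 qualify.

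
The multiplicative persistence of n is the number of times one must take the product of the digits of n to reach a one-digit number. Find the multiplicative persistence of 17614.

17614 → 168 → 48 → 32 → 6 (4 steps)

4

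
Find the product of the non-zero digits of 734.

84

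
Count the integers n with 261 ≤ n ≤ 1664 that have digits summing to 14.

117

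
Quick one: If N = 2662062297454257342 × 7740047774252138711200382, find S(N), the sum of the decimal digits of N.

174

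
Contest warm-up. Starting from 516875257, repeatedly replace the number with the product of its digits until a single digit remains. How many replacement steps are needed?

516875257 → 588000 → 0 (2 steps)

2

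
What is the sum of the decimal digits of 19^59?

19^59 = 2795519050787988516063758624111613832293204846720819550121716154178018428779
Sum of its 76 digits: 334.

334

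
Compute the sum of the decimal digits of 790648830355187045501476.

106

7+9+0+6+4+8+8+3+0+3+5+5+1+8+7+0+4+5+5+0+1+4+7+6 = 106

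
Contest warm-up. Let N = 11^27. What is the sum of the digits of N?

125

11^27 = 13109994191499930367061460371
Sum of its 29 digits: 125.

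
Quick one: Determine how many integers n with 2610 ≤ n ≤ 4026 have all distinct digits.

732

The integers in [2610, 4026] that have all distinct digits: 2610, 2613, 2614, 2615, 2617, 2618, …, 4025, 4026.
732 qualify.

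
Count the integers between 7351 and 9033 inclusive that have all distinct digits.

827

The integers in [7351, 9033] that have all distinct digits: 7351, 7352, 7354, 7356, 7358, 7359, …, 9031, 9032.
827 qualify.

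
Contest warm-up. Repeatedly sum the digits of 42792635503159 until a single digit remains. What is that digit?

7

4+2+7+9+2+6+3+5+5+0+3+1+5+9 = 61
6+1 = 7
(Equivalently, 42792635503159 mod 9 = 7.)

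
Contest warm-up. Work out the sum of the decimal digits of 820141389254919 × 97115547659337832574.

820141389254919 × 97115547659337832574 = 79648480175581627121260546227931506
Sum of its 35 digits: 150.

150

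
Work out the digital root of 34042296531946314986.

8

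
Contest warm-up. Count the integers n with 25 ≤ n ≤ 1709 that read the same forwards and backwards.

104

The integers in [25, 1709] that read the same forwards and backwards: 33, 44, 55, 66, 77, 88, …, 1551, 1661.
104 qualify.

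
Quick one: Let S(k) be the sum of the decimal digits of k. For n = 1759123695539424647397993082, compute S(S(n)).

7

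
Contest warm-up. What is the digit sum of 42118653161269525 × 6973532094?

42118653161269525 × 6973532094 = 293715779576167590371635350
Sum of its 27 digits: 129.

129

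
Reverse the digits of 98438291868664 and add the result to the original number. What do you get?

145125111152153

Reverse of 98438291868664 is 46686819283489.
98438291868664 + 46686819283489 = 145125111152153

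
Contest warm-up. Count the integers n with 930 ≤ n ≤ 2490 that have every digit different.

770

The integers in [930, 2490] that have every digit different: 930, 931, 932, 934, 935, 936, …, 2489, 2490.
770 qualify.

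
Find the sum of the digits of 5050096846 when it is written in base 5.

5050096846 in base 5 is 40320311044341.
Digit sum: 4+0+3+2+0+3+1+1+0+4+4+3+4+1 = 30.

30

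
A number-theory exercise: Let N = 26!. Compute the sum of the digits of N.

26! = 403291461126605635584000000
Sum of its 27 digits: 81.

81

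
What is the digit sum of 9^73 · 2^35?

414

9^73 · 2^35 = 156947006728143778757438748762039287554948196716798521188748777183231381835087872
Sum of its 81 digits: 414.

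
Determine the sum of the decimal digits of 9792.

27

9+7+9+2 = 27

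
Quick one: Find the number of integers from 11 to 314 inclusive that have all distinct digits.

The integers in [11, 314] that have all distinct digits: 12, 13, 14, 15, 16, 17, …, 312, 314.
235 qualify.

235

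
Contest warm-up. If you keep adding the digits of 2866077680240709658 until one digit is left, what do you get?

2+8+6+6+0+7+7+6+8+0+2+4+0+7+0+9+6+5+8 = 91
9+1 = 10
1+0 = 1

1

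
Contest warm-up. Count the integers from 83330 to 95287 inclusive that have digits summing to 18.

The integers in [83330, 95287] that have digits summing to 18: 83331, 83340, 83403, 83412, 83421, 83430, …, 95211, 95220.
292 qualify.

292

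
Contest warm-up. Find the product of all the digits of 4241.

32

4×2×4×1 = 32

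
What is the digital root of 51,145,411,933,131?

6

5+1+1+4+5+4+1+1+9+3+3+1+3+1 = 42
4+2 = 6
(Equivalently, 51,145,411,933,131 mod 9 = 6.)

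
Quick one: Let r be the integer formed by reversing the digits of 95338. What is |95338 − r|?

11979

Reverse of 95338 is 83359.
|95338 − 83359| = 11979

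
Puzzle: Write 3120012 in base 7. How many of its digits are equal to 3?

3120012 in base 7 is 35343150.
The digit 3 appears 3 times.

3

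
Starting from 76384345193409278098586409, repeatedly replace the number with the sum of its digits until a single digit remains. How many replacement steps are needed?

2

76384345193409278098586409 → 132 → 6 (2 steps)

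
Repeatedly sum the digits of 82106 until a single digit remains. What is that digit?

8+2+1+0+6 = 17
1+7 = 8

8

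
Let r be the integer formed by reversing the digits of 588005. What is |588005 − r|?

Reverse of 588005 is 500885.
|588005 − 500885| = 87120

87120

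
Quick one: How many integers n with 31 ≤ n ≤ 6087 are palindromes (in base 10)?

148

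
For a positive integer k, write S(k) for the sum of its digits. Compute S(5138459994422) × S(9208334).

S(5138459994422) = 5+1+3+8+4+5+9+9+9+4+4+2+2 = 65.
S(9208334) = 9+2+0+8+3+3+4 = 29.
65 · 29 = 1885.

1885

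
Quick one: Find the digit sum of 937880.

35

9+3+7+8+8+0 = 35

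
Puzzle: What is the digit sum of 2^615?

809

2^615 = 135971326161092377264534580877431968596375838138120172339057699379303311324378174141225600579898697131235668348479104259928724310439093053288837114564246362097620805333860664072122400768
Sum of its 186 digits: 809.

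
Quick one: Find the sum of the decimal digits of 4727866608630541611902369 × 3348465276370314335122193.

4727866608630541611902369 × 3348465276370314335122193 = 15831097170310047280249587380848689632342801175217
Sum of its 50 digits: 208.

208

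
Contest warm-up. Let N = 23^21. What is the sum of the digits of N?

152

23^21 = 39471584120695485887249589623
Sum of its 29 digits: 152.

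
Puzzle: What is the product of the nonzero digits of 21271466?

2×1×2×7×1×4×6×6 = 4032

4032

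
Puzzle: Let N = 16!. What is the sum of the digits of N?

63

16! = 20922789888000
Sum of its 14 digits: 63.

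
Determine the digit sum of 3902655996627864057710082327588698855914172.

215

3+9+0+2+6+5+5+9+9+6+6+2+7+8+6+4+0+5+7+7+1+0+0+8+2+3+2+7+5+8+8+6+9+8+8+5+5+9+1+4+1+7+2 = 215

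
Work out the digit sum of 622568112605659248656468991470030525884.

178

6+2+2+5+6+8+1+1+2+6+0+5+6+5+9+2+4+8+6+5+6+4+6+8+9+9+1+4+7+0+0+3+0+5+2+5+8+8+4 = 178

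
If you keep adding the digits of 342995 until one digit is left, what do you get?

5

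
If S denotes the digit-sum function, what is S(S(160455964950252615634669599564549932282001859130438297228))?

First digit sum: 263.
2+6+3 = 11.

11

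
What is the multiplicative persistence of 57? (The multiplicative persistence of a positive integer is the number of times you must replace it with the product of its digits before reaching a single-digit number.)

57 → 35 → 15 → 5 (3 steps)

3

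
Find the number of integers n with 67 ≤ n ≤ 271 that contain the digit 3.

38

The integers in [67, 271] that contain the digit 3: 73, 83, 93, 103, 113, 123, …, 253, 263.
38 qualify.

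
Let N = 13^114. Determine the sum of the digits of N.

568

13^114 = 9762075518152546562417403479355309620079717417407010775401060266867242691438981607825378922831482931561108394891748548182365289
Sum of its 127 digits: 568.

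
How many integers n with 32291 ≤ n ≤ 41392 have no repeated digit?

The integers in [32291, 41392] that have no repeated digit: 32401, 32405, 32406, 32407, 32408, 32409, …, 41390, 41392.
2726 qualify.

2726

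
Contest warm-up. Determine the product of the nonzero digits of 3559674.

113400

3×5×5×9×6×7×4 = 113400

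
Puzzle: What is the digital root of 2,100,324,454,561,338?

2+1+0+0+3+2+4+4+5+4+5+6+1+3+3+8 = 51
5+1 = 6

6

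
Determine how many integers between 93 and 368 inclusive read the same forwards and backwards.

28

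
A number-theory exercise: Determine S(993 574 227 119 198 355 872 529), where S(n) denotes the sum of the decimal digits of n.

9+9+3+5+7+4+2+2+7+1+1+9+1+9+8+3+5+5+8+7+2+5+2+9 = 123

123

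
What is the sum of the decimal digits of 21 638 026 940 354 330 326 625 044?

2+1+6+3+8+0+2+6+9+4+0+3+5+4+3+3+0+3+2+6+6+2+5+0+4+4 = 91

91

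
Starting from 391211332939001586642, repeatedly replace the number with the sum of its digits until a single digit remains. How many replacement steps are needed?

3

391211332939001586642 → 78 → 15 → 6 (3 steps)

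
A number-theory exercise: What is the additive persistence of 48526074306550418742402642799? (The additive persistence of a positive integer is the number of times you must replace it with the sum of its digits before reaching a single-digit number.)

2

48526074306550418742402642799 → 124 → 7 (2 steps)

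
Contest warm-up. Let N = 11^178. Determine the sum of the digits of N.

11^178 = 233290985735628574771553105603298049722910150779438188710688145549549083518975740480663061638639633476100897013485981010563604515686537966613714558926634949087465684780460966676028753081
Sum of its 186 digits: 871.

871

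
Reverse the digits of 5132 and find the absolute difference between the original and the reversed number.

2817

Reverse of 5132 is 2315.
|5132 − 2315| = 2817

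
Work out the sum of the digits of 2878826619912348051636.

105

2+8+7+8+8+2+6+6+1+9+9+1+2+3+4+8+0+5+1+6+3+6 = 105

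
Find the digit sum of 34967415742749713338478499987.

3+4+9+6+7+4+1+5+7+4+2+7+4+9+7+1+3+3+3+8+4+7+8+4+9+9+9+8+7 = 162

162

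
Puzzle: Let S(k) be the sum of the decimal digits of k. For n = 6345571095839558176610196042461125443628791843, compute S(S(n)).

First digit sum: 204.
2+0+4 = 6.

6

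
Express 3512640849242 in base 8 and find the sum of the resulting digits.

49

3512640849242 in base 8 is 63073155342532.
Digit sum: 6+3+0+7+3+1+5+5+3+4+2+5+3+2 = 49.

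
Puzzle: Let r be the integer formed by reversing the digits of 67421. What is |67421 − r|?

Reverse of 67421 is 12476.
|67421 − 12476| = 54945

54945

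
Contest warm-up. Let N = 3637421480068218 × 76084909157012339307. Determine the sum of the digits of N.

171

3637421480068218 × 76084909157012339307 = 276752882876755735953203182122844926
Sum of its 36 digits: 171.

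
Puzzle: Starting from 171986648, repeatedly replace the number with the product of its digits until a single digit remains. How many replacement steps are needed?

171986648 → 580608 → 0 (2 steps)

2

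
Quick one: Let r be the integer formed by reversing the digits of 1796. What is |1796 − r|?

5175

Reverse of 1796 is 6971.
|1796 − 6971| = 5175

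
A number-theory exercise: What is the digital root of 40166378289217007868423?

4+0+1+6+6+3+7+8+2+8+9+2+1+7+0+0+7+8+6+8+4+2+3 = 102
1+0+2 = 3

3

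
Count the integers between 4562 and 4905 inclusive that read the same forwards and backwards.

3

The integers in [4562, 4905] that read the same forwards and backwards: 4664, 4774, 4884.
3 qualify.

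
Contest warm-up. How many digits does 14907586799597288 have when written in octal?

18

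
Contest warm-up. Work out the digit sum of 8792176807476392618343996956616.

168

8+7+9+2+1+7+6+8+0+7+4+7+6+3+9+2+6+1+8+3+4+3+9+9+6+9+5+6+6+1+6 = 168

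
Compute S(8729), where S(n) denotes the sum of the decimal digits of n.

26

8+7+2+9 = 26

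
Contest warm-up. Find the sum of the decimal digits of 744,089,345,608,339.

73

7+4+4+0+8+9+3+4+5+6+0+8+3+3+9 = 73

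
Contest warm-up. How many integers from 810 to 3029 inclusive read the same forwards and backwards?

40

The integers in [810, 3029] that read the same forwards and backwards: 818, 828, 838, 848, 858, 868, …, 2992, 3003.
40 qualify.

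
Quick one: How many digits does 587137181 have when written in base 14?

587137181 in base 14 is 57D993C1, which has 8 digits.

8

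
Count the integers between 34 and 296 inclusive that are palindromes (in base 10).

The integers in [34, 296] that are palindromes (in base 10): 44, 55, 66, 77, 88, 99, …, 282, 292.
26 qualify.

26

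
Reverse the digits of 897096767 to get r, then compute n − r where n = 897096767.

129405969

Reverse of 897096767 is 767690798.
897096767 − 767690798 = 129405969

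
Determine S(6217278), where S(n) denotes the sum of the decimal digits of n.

6+2+1+7+2+7+8 = 33

33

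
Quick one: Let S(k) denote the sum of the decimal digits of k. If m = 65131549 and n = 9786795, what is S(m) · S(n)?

S(65131549) = 6+5+1+3+1+5+4+9 = 34.
S(9786795) = 9+7+8+6+7+9+5 = 51.
34 · 51 = 1734.

1734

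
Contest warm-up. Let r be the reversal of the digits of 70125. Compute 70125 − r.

18018

Reverse of 70125 is 52107.
70125 − 52107 = 18018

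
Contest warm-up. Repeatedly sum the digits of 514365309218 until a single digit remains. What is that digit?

5+1+4+3+6+5+3+0+9+2+1+8 = 47
4+7 = 11
1+1 = 2

2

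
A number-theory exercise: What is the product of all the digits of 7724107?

0

7×7×2×4×1×0×7 = 0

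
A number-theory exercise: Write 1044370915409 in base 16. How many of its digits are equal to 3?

1044370915409 in base 16 is F3295B8051.
The digit 3 appears 1 time.

1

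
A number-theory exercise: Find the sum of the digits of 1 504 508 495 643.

1+5+0+4+5+0+8+4+9+5+6+4+3 = 54

54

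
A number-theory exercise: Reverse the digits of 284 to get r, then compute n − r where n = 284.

-198

Reverse of 284 is 482.
284 − 482 = -198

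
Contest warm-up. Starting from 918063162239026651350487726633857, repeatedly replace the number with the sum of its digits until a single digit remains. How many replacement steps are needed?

2

918063162239026651350487726633857 → 144 → 9 (2 steps)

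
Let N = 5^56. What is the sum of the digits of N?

5^56 = 1387778780781445675529539585113525390625
Sum of its 40 digits: 196.

196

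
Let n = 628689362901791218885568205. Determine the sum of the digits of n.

6+2+8+6+8+9+3+6+2+9+0+1+7+9+1+2+1+8+8+8+5+5+6+8+2+0+5 = 135

135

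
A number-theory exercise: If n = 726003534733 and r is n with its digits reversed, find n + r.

Reverse of 726003534733 is 337435300627.
726003534733 + 337435300627 = 1063438835360

1063438835360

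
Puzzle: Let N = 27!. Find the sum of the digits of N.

27! = 10888869450418352160768000000
Sum of its 29 digits: 108.

108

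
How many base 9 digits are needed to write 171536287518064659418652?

171536287518064659418652 in base 9 is 2131627188174237577840842, which has 25 digits.

25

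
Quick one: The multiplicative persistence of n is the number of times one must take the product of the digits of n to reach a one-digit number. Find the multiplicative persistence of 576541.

576541 → 4200 → 0 (2 steps)

2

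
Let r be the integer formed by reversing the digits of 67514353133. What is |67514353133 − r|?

34379011557

Reverse of 67514353133 is 33135341576.
|67514353133 − 33135341576| = 34379011557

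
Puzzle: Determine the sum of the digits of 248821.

25

2+4+8+8+2+1 = 25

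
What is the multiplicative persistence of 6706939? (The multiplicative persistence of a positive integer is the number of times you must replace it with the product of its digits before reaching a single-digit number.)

6706939 → 0 (1 step)

1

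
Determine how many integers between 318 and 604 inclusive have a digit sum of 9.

The integers in [318, 604] that have a digit sum of 9: 324, 333, 342, 351, 360, 405, …, 540, 603.
17 qualify.

17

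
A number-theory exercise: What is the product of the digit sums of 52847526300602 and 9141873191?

2200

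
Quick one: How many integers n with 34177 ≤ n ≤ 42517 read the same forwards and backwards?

83

The integers in [34177, 42517] that read the same forwards and backwards: 34243, 34343, 34443, 34543, 34643, 34743, …, 42324, 42424.
83 qualify.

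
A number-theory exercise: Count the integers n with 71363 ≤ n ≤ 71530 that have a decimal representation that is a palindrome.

2

The integers in [71363, 71530] that have a decimal representation that is a palindrome: 71417, 71517.
2 qualify.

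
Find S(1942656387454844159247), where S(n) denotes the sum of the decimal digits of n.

1+9+4+2+6+5+6+3+8+7+4+5+4+8+4+4+1+5+9+2+4+7 = 108

108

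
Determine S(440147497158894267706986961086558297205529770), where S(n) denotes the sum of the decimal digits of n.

229

4+4+0+1+4+7+4+9+7+1+5+8+8+9+4+2+6+7+7+0+6+9+8+6+9+6+1+0+8+6+5+5+8+2+9+7+2+0+5+5+2+9+7+7+0 = 229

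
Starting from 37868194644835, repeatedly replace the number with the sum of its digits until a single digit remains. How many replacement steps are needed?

37868194644835 → 76 → 13 → 4 (3 steps)

3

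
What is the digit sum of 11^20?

11^20 = 672749994932560009201
Sum of its 21 digits: 94.

94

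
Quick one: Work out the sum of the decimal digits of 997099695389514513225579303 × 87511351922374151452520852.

258

997099695389514513225579303 × 87511351922374151452520852 = 87257542344923871734948279688393913479001167387126156
Sum of its 53 digits: 258.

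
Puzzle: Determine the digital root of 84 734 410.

8+4+7+3+4+4+1+0 = 31
3+1 = 4
(Equivalently, 84 734 410 mod 9 = 4.)

4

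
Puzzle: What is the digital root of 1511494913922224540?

1+5+1+1+4+9+4+9+1+3+9+2+2+2+2+4+5+4+0 = 68
6+8 = 14
1+4 = 5

5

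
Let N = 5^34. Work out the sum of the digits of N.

5^34 = 582076609134674072265625
Sum of its 24 digits: 103.

103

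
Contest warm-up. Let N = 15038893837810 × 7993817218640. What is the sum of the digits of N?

15038893837810 × 7993817218640 = 120218168509984569468778400
Sum of its 27 digits: 128.

128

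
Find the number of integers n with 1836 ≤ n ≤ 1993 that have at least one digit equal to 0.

25

The integers in [1836, 1993] that have at least one digit equal to 0: 1840, 1850, 1860, 1870, 1880, 1890, …, 1980, 1990.
25 qualify.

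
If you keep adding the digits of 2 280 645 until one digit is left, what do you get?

9

2+2+8+0+6+4+5 = 27
2+7 = 9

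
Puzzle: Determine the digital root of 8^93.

The digital root of n equals n mod 9 (or 9 when 9 | n), so we need 8^93 mod 9.
8^93 ≡ 8 (mod 9), so the digital root is 8.

8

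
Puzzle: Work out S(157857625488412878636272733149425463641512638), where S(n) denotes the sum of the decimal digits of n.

1+5+7+8+5+7+6+2+5+4+8+8+4+1+2+8+7+8+6+3+6+2+7+2+7+3+3+1+4+9+4+2+5+4+6+3+6+4+1+5+1+2+6+3+8 = 209

209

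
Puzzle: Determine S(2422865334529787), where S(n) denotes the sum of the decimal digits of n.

2+4+2+2+8+6+5+3+3+4+5+2+9+7+8+7 = 77

77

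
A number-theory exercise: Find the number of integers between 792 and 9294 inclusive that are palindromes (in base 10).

The integers in [792, 9294] that are palindromes (in base 10): 797, 808, 818, 828, 838, 848, …, 9119, 9229.
104 qualify.

104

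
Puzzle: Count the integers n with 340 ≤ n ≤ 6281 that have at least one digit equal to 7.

1620

The integers in [340, 6281] that have at least one digit equal to 7: 347, 357, 367, 370, 371, 372, …, 6278, 6279.
1620 qualify.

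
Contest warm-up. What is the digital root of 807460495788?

3

8+0+7+4+6+0+4+9+5+7+8+8 = 66
6+6 = 12
1+2 = 3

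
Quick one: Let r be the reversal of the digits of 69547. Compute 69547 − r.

Reverse of 69547 is 74596.
69547 − 74596 = -5049

-5049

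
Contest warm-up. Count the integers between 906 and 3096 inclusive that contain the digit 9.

652

The integers in [906, 3096] that contain the digit 9: 906, 907, 908, 909, 910, 911, …, 3095, 3096.
652 qualify.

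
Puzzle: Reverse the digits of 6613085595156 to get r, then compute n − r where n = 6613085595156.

97129791990

Reverse of 6613085595156 is 6515955803166.
6613085595156 − 6515955803166 = 97129791990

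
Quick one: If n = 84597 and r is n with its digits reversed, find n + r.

Reverse of 84597 is 79548.
84597 + 79548 = 164145

164145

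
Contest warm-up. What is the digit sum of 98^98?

811

98^98 = 1380878341261486750656911803252309726876604105686729638072729543243701479670593033211008001443536626310535980077544691196522513327846303307992442770355560270350429006522588433404602387992091295744
Sum of its 196 digits: 811.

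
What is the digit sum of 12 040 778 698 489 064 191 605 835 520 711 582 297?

1+2+0+4+0+7+7+8+6+9+8+4+8+9+0+6+4+1+9+1+6+0+5+8+3+5+5+2+0+7+1+1+5+8+2+2+9+7 = 170

170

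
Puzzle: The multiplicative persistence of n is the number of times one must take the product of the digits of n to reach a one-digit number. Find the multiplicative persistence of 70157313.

70157313 → 0 (1 step)

1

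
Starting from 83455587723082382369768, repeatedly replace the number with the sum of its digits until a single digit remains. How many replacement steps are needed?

83455587723082382369768 → 119 → 11 → 2 (3 steps)

3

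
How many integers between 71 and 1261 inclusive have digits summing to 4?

The integers in [71, 1261] that have digits summing to 4: 103, 112, 121, 130, 202, 211, …, 1201, 1210.
19 qualify.

19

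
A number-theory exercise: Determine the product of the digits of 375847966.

7620480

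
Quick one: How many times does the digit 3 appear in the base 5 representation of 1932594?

4

1932594 in base 5 is 443320334.
The digit 3 appears 4 times.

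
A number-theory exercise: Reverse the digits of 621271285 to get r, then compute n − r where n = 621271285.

39099159

Reverse of 621271285 is 582172126.
621271285 − 582172126 = 39099159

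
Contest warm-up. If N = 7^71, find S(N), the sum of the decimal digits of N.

265

7^71 = 1004525211269079039999221534496697502180541686174722466474743
Sum of its 61 digits: 265.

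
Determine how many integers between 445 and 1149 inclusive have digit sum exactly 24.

The integers in [445, 1149] that have digit sum exactly 24: 699, 789, 798, 879, 888, 897, 969, 978, 987, 996.
10 qualify.

10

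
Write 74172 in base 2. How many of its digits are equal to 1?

8

74172 in base 2 is 10010000110111100.
The digit 1 appears 8 times.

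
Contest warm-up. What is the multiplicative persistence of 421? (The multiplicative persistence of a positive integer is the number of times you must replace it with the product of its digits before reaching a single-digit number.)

421 → 8 (1 step)

1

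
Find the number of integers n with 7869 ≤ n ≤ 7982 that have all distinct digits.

60

The integers in [7869, 7982] that have all distinct digits: 7869, 7890, 7891, 7892, 7893, 7894, …, 7981, 7982.
60 qualify.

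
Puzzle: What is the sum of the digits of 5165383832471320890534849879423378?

162

5+1+6+5+3+8+3+8+3+2+4+7+1+3+2+0+8+9+0+5+3+4+8+4+9+8+7+9+4+2+3+3+7+8 = 162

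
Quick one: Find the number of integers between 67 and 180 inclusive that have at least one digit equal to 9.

The integers in [67, 180] that have at least one digit equal to 9: 69, 79, 89, 90, 91, 92, …, 169, 179.
21 qualify.

21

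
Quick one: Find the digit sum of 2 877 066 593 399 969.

98

2+8+7+7+0+6+6+5+9+3+3+9+9+9+6+9 = 98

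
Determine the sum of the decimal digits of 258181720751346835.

76

2+5+8+1+8+1+7+2+0+7+5+1+3+4+6+8+3+5 = 76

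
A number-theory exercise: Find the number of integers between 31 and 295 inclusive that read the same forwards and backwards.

The integers in [31, 295] that read the same forwards and backwards: 33, 44, 55, 66, 77, 88, …, 282, 292.
27 qualify.

27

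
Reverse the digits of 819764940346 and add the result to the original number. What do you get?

1462814408264

Reverse of 819764940346 is 643049467918.
819764940346 + 643049467918 = 1462814408264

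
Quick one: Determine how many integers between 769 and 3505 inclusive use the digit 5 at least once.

684

The integers in [769, 3505] that use the digit 5 at least once: 775, 785, 795, 805, 815, 825, …, 3504, 3505.
684 qualify.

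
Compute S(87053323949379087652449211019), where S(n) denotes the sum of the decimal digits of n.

8+7+0+5+3+3+2+3+9+4+9+3+7+9+0+8+7+6+5+2+4+4+9+2+1+1+0+1+9 = 131

131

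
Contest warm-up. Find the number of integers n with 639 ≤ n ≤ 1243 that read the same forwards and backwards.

The integers in [639, 1243] that read the same forwards and backwards: 646, 656, 666, 676, 686, 696, …, 1111, 1221.
39 qualify.

39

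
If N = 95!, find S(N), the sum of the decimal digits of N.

585

95! = 10329978488239059262599702099394727095397746340117372869212250571234293987594703124871765375385424468563282236864226607350415360000000000000000000000
Sum of its 149 digits: 585.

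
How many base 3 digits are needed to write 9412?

9412 in base 3 is 110220121, which has 9 digits.

9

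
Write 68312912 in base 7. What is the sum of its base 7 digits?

32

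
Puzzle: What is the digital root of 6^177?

The digital root of n equals n mod 9 (or 9 when 9 | n), so we need 6^177 mod 9.
6^177 ≡ 0 (mod 9), so the digital root is 9.

9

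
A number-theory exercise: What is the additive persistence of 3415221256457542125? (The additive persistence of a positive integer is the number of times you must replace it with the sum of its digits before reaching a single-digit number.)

3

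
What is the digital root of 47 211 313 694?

5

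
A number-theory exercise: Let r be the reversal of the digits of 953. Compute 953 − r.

594

Reverse of 953 is 359.
953 − 359 = 594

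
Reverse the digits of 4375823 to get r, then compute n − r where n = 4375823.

1090089

Reverse of 4375823 is 3285734.
4375823 − 3285734 = 1090089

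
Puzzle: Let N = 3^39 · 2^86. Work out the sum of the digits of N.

198

3^39 · 2^86 = 313551267833405109457654518403209090708799488
Sum of its 45 digits: 198.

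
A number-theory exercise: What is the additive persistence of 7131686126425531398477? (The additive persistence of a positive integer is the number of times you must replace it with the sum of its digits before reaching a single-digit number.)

7131686126425531398477 → 99 → 18 → 9 (3 steps)

3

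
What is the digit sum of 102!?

630

102! = 961446671503512660926865558697259548455355905059659464369444714048531715130254590603314961882364451384985595980362059157503710042865532928000000000000000000000000
Sum of its 162 digits: 630.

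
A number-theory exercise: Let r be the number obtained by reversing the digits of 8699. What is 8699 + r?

Reverse of 8699 is 9968.
8699 + 9968 = 18667

18667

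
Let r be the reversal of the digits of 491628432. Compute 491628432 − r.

256802238

Reverse of 491628432 is 234826194.
491628432 − 234826194 = 256802238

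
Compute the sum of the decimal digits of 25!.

25! = 15511210043330985984000000
Sum of its 26 digits: 72.

72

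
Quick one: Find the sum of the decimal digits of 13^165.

13^165 = 6319069480642433923999045940772557419649008396607754030592334163519412162795775152788384489312589510159993123067835775202934246783953818219463770772776967840257952548656938472729078493
Sum of its 184 digits: 892.

892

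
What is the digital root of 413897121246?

4+1+3+8+9+7+1+2+1+2+4+6 = 48
4+8 = 12
1+2 = 3
(Equivalently, 413897121246 mod 9 = 3.)

3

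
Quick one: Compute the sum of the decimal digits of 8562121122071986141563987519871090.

145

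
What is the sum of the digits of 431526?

21

4+3+1+5+2+6 = 21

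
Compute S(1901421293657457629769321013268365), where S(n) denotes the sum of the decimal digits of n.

145

1+9+0+1+4+2+1+2+9+3+6+5+7+4+5+7+6+2+9+7+6+9+3+2+1+0+1+3+2+6+8+3+6+5 = 145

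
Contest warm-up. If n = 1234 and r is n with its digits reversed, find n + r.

5555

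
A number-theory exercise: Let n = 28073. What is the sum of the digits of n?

20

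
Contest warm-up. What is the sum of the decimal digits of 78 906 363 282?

54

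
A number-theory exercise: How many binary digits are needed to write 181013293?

181013293 in base 2 is 1010110010100000101100101101, which has 28 digits.

28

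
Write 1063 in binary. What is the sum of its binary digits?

5

1063 in base 2 is 10000100111.
Digit sum: 1+0+0+0+0+1+0+0+1+1+1 = 5.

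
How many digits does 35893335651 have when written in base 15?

9

35893335651 in base 15 is E011E2636, which has 9 digits.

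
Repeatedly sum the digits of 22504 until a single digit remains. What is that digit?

2+2+5+0+4 = 13
1+3 = 4

4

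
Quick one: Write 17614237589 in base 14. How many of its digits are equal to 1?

2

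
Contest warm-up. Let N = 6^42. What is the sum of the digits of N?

153

6^42 = 481229803398374426442198455156736
Sum of its 33 digits: 153.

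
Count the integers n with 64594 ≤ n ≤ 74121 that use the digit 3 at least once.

3265

The integers in [64594, 74121] that use the digit 3 at least once: 64603, 64613, 64623, 64630, 64631, 64632, …, 74103, 74113.
3265 qualify.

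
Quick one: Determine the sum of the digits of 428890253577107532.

4+2+8+8+9+0+2+5+3+5+7+7+1+0+7+5+3+2 = 78

78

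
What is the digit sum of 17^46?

17^46 = 398703807810572411498315063055075847178723756123452198369
Sum of its 57 digits: 253.

253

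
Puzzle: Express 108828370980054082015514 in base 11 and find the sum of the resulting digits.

108828370980054082015514 in base 11 is 13784814838508209596069.
Digit sum: 1+3+7+8+4+8+1+4+8+3+8+5+0+8+2+0+9+5+9+6+0+6+9 = 114.

114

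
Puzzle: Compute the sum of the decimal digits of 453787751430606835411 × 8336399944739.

179

453787751430606835411 × 8336399944739 = 3782956185949345890913496068352729
Sum of its 34 digits: 179.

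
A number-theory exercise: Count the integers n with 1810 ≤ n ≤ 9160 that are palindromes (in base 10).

74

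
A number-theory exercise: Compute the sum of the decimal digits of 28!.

28! = 304888344611713860501504000000
Sum of its 30 digits: 90.

90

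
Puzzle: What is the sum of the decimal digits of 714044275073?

44

7+1+4+0+4+4+2+7+5+0+7+3 = 44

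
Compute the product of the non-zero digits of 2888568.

245760

2×8×8×8×5×6×8 = 245760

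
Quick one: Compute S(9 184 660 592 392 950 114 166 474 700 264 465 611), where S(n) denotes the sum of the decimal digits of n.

154

9+1+8+4+6+6+0+5+9+2+3+9+2+9+5+0+1+1+4+1+6+6+4+7+4+7+0+0+2+6+4+4+6+5+6+1+1 = 154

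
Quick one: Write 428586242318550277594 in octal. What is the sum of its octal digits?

80

428586242318550277594 in base 8 is 56357241512207053316732.
Digit sum: 5+6+3+5+7+2+4+1+5+1+2+2+0+7+0+5+3+3+1+6+7+3+2 = 80.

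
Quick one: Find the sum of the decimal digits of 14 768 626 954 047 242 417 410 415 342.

113

1+4+7+6+8+6+2+6+9+5+4+0+4+7+2+4+2+4+1+7+4+1+0+4+1+5+3+4+2 = 113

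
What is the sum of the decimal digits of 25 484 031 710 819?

2+5+4+8+4+0+3+1+7+1+0+8+1+9 = 53

53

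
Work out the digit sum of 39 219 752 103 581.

56

3+9+2+1+9+7+5+2+1+0+3+5+8+1 = 56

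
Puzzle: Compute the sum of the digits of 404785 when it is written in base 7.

404785 in base 7 is 3304063.
Digit sum: 3+3+0+4+0+6+3 = 19.

19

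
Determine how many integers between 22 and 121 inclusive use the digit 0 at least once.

19

The integers in [22, 121] that use the digit 0 at least once: 30, 40, 50, 60, 70, 80, …, 110, 120.
19 qualify.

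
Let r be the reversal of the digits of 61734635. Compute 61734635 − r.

Reverse of 61734635 is 53643716.
61734635 − 53643716 = 8090919

8090919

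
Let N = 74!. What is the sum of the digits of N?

74! = 330788544151938641225953028221253782145683251820934971170611926835411235700971565459250872320000000000000000
Sum of its 108 digits: 378.

378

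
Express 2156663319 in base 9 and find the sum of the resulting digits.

39

2156663319 in base 9 is 5508124806.
Digit sum: 5+5+0+8+1+2+4+8+0+6 = 39.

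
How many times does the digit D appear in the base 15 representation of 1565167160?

1565167160 in base 15 is 9261D375.
The digit D appears 1 time.

1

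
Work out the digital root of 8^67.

8

The digital root of n equals n mod 9 (or 9 when 9 | n), so we need 8^67 mod 9.
8^67 ≡ 8 (mod 9), so the digital root is 8.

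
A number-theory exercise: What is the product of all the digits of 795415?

6300

7×9×5×4×1×5 = 6300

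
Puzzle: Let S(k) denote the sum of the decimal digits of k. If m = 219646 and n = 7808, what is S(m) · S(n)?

644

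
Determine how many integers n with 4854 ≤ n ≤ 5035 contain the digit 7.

The integers in [4854, 5035] that contain the digit 7: 4857, 4867, 4870, 4871, 4872, 4873, …, 5017, 5027.
36 qualify.

36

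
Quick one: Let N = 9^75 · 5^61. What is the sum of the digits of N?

513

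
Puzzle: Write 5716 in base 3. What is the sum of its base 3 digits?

10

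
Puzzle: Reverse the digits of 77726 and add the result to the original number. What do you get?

140503

Reverse of 77726 is 62777.
77726 + 62777 = 140503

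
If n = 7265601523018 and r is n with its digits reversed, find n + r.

15368852588645

Reverse of 7265601523018 is 8103251065627.
7265601523018 + 8103251065627 = 15368852588645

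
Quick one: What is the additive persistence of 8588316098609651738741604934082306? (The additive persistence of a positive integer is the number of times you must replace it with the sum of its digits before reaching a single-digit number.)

8588316098609651738741604934082306 → 158 → 14 → 5 (3 steps)

3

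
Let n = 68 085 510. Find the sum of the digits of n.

6+8+0+8+5+5+1+0 = 33

33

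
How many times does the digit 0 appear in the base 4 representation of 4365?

3

4365 in base 4 is 1010031.
The digit 0 appears 3 times.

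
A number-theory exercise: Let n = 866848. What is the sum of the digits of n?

40

8+6+6+8+4+8 = 40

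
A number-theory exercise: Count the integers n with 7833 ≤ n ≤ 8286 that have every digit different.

The integers in [7833, 8286] that have every digit different: 7834, 7835, 7836, 7839, 7840, 7841, …, 8276, 8279.
249 qualify.

249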